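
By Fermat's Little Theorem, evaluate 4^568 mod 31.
By Fermat: 4^{30} ≡ 1 (mod 31). 568 ≡ 28 (mod 30). So 4^{568} ≡ 4^{28} ≡ 2 (mod 31)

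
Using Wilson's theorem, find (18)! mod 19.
By Wilson's theorem, (18)! ≡ -1 ≡ 18 (mod 19)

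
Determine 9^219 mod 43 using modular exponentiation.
Using Fermat: 9^{42} ≡ 1 (mod 43). 219 ≡ 9 (mod 42). So 9^{219} ≡ 9^{9} ≡ 35 (mod 43)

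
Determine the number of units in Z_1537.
1456

Prime factorization: 1537 = 29 × 53
Using the formula φ(n) = n × Π(1 - 1/p) for each prime factor p:
φ(1537) = 1537 × (1 - 1/29) × (1 - 1/53)
φ(1537) = 1456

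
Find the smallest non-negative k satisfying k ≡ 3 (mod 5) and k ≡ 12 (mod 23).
M = 5 × 23 = 115. M₁ = 23, y₁ ≡ 2 (mod 5). M₂ = 5, y₂ ≡ 14 (mod 23). k = 3×23×2 + 12×5×14 ≡ 58 (mod 115)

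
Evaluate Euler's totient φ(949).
864

Prime factorization: 949 = 13 × 73
Using the formula φ(n) = n × Π(1 - 1/p) for each prime factor p:
φ(949) = 949 × (1 - 1/13) × (1 - 1/73)
φ(949) = 864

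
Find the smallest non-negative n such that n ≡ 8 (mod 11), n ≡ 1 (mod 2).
19

Using the Chinese Remainder Theorem:
M = product of moduli = 22
For equation 1: M_1 = 2, 2 ≡ 2 (mod 11), inverse of 2 mod 11 is 6 (check: 2 × 6 = 12 ≡ 1 (mod 11))
For equation 2: M_2 = 11, 11 ≡ 1 (mod 2), inverse of 11 mod 2 is 1 (check: 1 × 1 = 1 ≡ 1 (mod 2))
Combine: n ≡ Σ r_i×M_i×(M_i⁻¹ mod m_i) = 8×2×6 + 1×11×1 = 96 + 11 = 107
107 mod 22 = 19
n ≡ 19 (mod 22)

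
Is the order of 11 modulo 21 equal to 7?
No, the actual order is 6, not 7.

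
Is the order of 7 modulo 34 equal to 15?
No, the actual order is 16, not 15.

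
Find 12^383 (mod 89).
Using Fermat: 12^{88} ≡ 1 (mod 89). 383 ≡ 31 (mod 88). So 12^{383} ≡ 12^{31} ≡ 52 (mod 89)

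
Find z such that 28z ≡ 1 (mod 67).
28^(-1) ≡ 12 (mod 67). Verification: 28 × 12 = 336 ≡ 1 (mod 67)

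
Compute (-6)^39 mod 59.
Using repeated squaring. (-6) ≡ 53 (mod 59). 39 = 32 + 4 + 2 + 1 (binary 100111). Repeated squaring mod 59: 53^1 ≡ 53; 53^2 ≡ 53² = 2809 ≡ 36; 53^4 ≡ 36² = 1296 ≡ 57; 53^8 ≡ 57² = 3249 ≡ 4; 53^16 ≡ 4² = 16 ≡ 16; 53^32 ≡ 16² = 256 ≡ 20. Multiply: (-6)^39 ≡ 53^32 × 53^4 × 53^2 × 53^1 ≡ 20 × 57 × 36 × 53 (mod 59): 20 × 57 = 1140 ≡ 19; 19 × 36 = 684 ≡ 35; 35 × 53 = 1855 ≡ 26. So (-6)^39 ≡ 26 (mod 59).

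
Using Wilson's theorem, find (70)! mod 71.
By Wilson's theorem, (70)! ≡ -1 ≡ 70 (mod 71)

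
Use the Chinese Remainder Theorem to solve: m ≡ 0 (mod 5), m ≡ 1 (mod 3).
M = 5 × 3 = 15. M₁ = 3, y₁ ≡ 2 (mod 5). M₂ = 5, y₂ ≡ 2 (mod 3). m = 0×3×2 + 1×5×2 ≡ 10 (mod 15)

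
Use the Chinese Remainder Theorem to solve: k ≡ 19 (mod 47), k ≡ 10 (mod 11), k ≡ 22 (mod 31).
14871

Using the Chinese Remainder Theorem:
M = product of moduli = 16027
For equation 1: M_1 = 341, 341 ≡ 12 (mod 47), inverse of 341 mod 47 is 4 (check: 12 × 4 = 48 ≡ 1 (mod 47))
For equation 2: M_2 = 1457, 1457 ≡ 5 (mod 11), inverse of 1457 mod 11 is 9 (check: 5 × 9 = 45 ≡ 1 (mod 11))
For equation 3: M_3 = 517, 517 ≡ 21 (mod 31), inverse of 517 mod 31 is 3 (check: 21 × 3 = 63 ≡ 1 (mod 31))
Combine: k ≡ Σ r_i×M_i×(M_i⁻¹ mod m_i) = 19×341×4 + 10×1457×9 + 22×517×3 = 25916 + 131130 + 34122 = 191168
191168 mod 16027 = 14871
k ≡ 14871 (mod 16027)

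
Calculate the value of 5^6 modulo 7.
6 = 4 + 2 (binary 110). Repeated squaring mod 7: 5^1 ≡ 5; 5^2 ≡ 5² = 25 ≡ 4; 5^4 ≡ 4² = 16 ≡ 2. Multiply: 5^6 = 5^4 × 5^2 ≡ 2 × 4 (mod 7): 2 × 4 = 8 ≡ 1. So 5^6 ≡ 1 (mod 7).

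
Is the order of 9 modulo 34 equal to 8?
Yes, ord_34(9) = 8.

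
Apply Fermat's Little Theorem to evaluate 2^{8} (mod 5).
1

By Fermat's Little Theorem, a^(p-1) ≡ 1 (mod p) for prime p and gcd(a, p) = 1
Here p = 5, so 2^4 ≡ 1 (mod 5)
We can reduce the exponent: 8 mod 4 = 0
So 2^8 ≡ 2^0 (mod 5)
Computing: 2^0 mod 5 = 1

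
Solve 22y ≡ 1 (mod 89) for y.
22^(-1) ≡ 85 (mod 89). Verification: 22 × 85 = 1870 ≡ 1 (mod 89)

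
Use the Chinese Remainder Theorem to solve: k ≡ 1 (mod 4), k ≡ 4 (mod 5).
M = 4 × 5 = 20. M₁ = 5, y₁ ≡ 1 (mod 4). M₂ = 4, y₂ ≡ 4 (mod 5). k = 1×5×1 + 4×4×4 ≡ 9 (mod 20)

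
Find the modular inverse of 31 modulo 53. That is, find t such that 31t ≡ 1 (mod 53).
12

Using Extended Euclidean Algorithm:
gcd(31, 53) = 1
Bezout coefficients: 31 × 12 + 53 × -7 = 1
So 31 × 12 ≡ 1 (mod 53)
The inverse is 12 mod 53 = 12
Verification: 31 × 12 = 372 = 7 × 53 + 1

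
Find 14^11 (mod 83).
Using repeated squaring. 11 = 8 + 2 + 1 (binary 1011). Repeated squaring mod 83: 14^1 ≡ 14; 14^2 ≡ 14² = 196 ≡ 30; 14^4 ≡ 30² = 900 ≡ 70; 14^8 ≡ 70² = 4900 ≡ 3. Multiply: 14^11 = 14^8 × 14^2 × 14^1 ≡ 3 × 30 × 14 (mod 83): 3 × 30 = 90 ≡ 7; 7 × 14 = 98 ≡ 15. So 14^11 ≡ 15 (mod 83).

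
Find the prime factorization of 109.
109

Divide by primes starting from smallest:
109 ÷ 109 = 1

109 = 109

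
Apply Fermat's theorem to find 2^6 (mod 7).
By Fermat's Little Theorem, 2^{6} ≡ 1 (mod 7) since 7 is prime and gcd(2, 7) = 1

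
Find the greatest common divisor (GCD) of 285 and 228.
57

Using the Euclidean algorithm:
285 = 1 × 228 + 57
228 = 4 × 57 + 0

GCD(285, 228) = 57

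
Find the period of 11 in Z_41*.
Powers of 11 mod 41: 11^1≡11, 11^2≡39, 11^3≡19, 11^4≡4, 11^5≡3, 11^6≡33, 11^7≡35, 11^8≡16, 11^9≡12, 11^10≡9, 11^11≡17, 11^12≡23, 11^13≡7, 11^14≡36, 11^15≡27, 11^16≡10, 11^17≡28, 11^18≡21, 11^19≡26, 11^20≡40, 11^21≡30, 11^22≡2, 11^23≡22, 11^24≡37, 11^25≡38, 11^26≡8, 11^27≡6, 11^28≡25, 11^29≡29, 11^30≡32, 11^31≡24, 11^32≡18, 11^33≡34, 11^34≡5, 11^35≡14, 11^36≡31, 11^37≡13, 11^38≡20, 11^39≡15, 11^40≡1. Order = 40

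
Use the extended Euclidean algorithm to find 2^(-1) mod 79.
Extended GCD: 2(-39) + 79(1) = 1. So 2^(-1) ≡ 40 ≡ 40 (mod 79). Verify: 2 × 40 = 80 ≡ 1 (mod 79)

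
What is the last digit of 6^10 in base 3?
6 ≡ 0 (mod 3). 10 = 8 + 2 (binary 1010). Repeated squaring mod 3: 0^1 ≡ 0; 0^2 ≡ 0² = 0 ≡ 0; 0^4 ≡ 0² = 0 ≡ 0; 0^8 ≡ 0² = 0 ≡ 0. Multiply: 6^10 ≡ 0^8 × 0^2 ≡ 0 × 0 (mod 3): 0 × 0 = 0 ≡ 0. So 6^10 ≡ 0 (mod 3).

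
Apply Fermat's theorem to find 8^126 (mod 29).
By Fermat: 8^{28} ≡ 1 (mod 29). 126 = 4×28 + 14. So 8^{126} ≡ 8^{14} ≡ 28 (mod 29)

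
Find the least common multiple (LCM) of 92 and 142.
6532

First find GCD(92, 142) using the Euclidean algorithm:
92 = 0 × 142 + 92
142 = 1 × 92 + 50
92 = 1 × 50 + 42
50 = 1 × 42 + 8
42 = 5 × 8 + 2
8 = 4 × 2 + 0
GCD(92, 142) = 2

LCM formula: LCM(a, b) = (a × b) / GCD(a, b)
LCM(92, 142) = (92 × 142) / 2
LCM(92, 142) = 13064 / 2
LCM(92, 142) = 6532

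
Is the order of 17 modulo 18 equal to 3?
No, the actual order is 2, not 3.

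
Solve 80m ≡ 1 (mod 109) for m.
80^(-1) ≡ 15 (mod 109). Verification: 80 × 15 = 1200 ≡ 1 (mod 109)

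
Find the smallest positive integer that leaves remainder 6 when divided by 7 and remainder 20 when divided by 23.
M = 7 × 23 = 161. M₁ = 23, y₁ ≡ 4 (mod 7). M₂ = 7, y₂ ≡ 10 (mod 23). t = 6×23×4 + 20×7×10 ≡ 20 (mod 161). The smallest positive such number is 20.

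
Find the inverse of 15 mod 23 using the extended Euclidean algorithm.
Extended GCD: 15(-3) + 23(2) = 1. So 15^(-1) ≡ 20 ≡ 20 (mod 23). Verify: 15 × 20 = 300 ≡ 1 (mod 23)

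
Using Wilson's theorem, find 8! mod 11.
(10)! = (8)! × (9) × (10) ≡ -1 (mod 11). So (8)! ≡ -1 × [(10)(9)]^(-1) ≡ 5 (mod 11)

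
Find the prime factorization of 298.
2 × 149

Divide by primes starting from smallest:
298 ÷ 2 = 149
149 ÷ 149 = 1

298 = 2 × 149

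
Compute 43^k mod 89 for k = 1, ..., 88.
g^1, g^2, ..., g^{88} mod 89: {43, 69, 30, 44, 23, 10, 74, 67, 33, 84, 52, 11, 28, 47, 63, 39, 75, 21, 13, 25, 7, 34, 38, 32, 41, 72, 70, 73, 24, 53, 54, 8, 77, 18, 62, 85, 6, 80, 58, 2, 86, 49, 60, 88, 46, 20, 59, 45, 66, 79, 15, 22, 56, 5, 37, 78, 61, 42, 26, 50, 14, 68, 76, 64, 82, 55, 51, 57, 48, 17, 19, 16, 65, 36, 35, 81, 12, 71, 27, 4, 83, 9, 31, 87, 3, 40, 29, 1}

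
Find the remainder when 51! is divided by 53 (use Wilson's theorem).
(52)! = (51)! × (52) ≡ -1 (mod 53). So (51)! ≡ -1 × (52)^(-1) ≡ (-1)×(-1) = 1 (mod 53)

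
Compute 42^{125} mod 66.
12

Using successive squaring:
Binary expansion of 125: 1111101
Powers of 42 mod 66 (each is the square of the previous):
  42^1 ≡ 42 (mod 66)
  42^2 ≡ 42² = 1764 ≡ 48 (mod 66)
  42^4 ≡ 48² = 2304 ≡ 60 (mod 66)
  42^8 ≡ 60² = 3600 ≡ 36 (mod 66)
  42^16 ≡ 36² = 1296 ≡ 42 (mod 66)
  42^32 ≡ 42² = 1764 ≡ 48 (mod 66)
  42^64 ≡ 48² = 2304 ≡ 60 (mod 66)
125 = 64 + 32 + 16 + 8 + 4 + 1, so 42^125 = 42^64 × 42^32 × 42^16 × 42^8 × 42^4 × 42^1 ≡ 60 × 48 × 42 × 36 × 60 × 42 (mod 66)
Multiplying step by step:
  60 × 48 = 2880 ≡ 42 (mod 66)
  42 × 42 = 1764 ≡ 48 (mod 66)
  48 × 36 = 1728 ≡ 12 (mod 66)
  12 × 60 = 720 ≡ 60 (mod 66)
  60 × 42 = 2520 ≡ 12 (mod 66)
Result: 42^125 ≡ 12 (mod 66)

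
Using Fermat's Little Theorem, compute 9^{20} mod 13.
3

By Fermat's Little Theorem, a^(p-1) ≡ 1 (mod p) for prime p and gcd(a, p) = 1
Here p = 13, so 9^12 ≡ 1 (mod 13)
We can reduce the exponent: 20 mod 12 = 8
So 9^20 ≡ 9^8 (mod 13)
Computing: 9^8 mod 13 = 3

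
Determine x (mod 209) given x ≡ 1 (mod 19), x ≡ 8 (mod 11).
96

Using the Chinese Remainder Theorem:
M = product of moduli = 209
For equation 1: M_1 = 11, 11 ≡ 11 (mod 19), inverse of 11 mod 19 is 7 (check: 11 × 7 = 77 ≡ 1 (mod 19))
For equation 2: M_2 = 19, 19 ≡ 8 (mod 11), inverse of 19 mod 11 is 7 (check: 8 × 7 = 56 ≡ 1 (mod 11))
Combine: x ≡ Σ r_i×M_i×(M_i⁻¹ mod m_i) = 1×11×7 + 8×19×7 = 77 + 1064 = 1141
1141 mod 209 = 96
x ≡ 96 (mod 209)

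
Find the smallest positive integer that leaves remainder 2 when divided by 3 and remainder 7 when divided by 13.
M = 3 × 13 = 39. M₁ = 13, y₁ ≡ 1 (mod 3). M₂ = 3, y₂ ≡ 9 (mod 13). m = 2×13×1 + 7×3×9 ≡ 20 (mod 39). The smallest positive such number is 20.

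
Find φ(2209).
2162

Prime factorization: 2209 = 47^2
Using the formula φ(n) = n × Π(1 - 1/p) for each prime factor p:
φ(2209) = 2209 × (1 - 1/47)
φ(2209) = 2162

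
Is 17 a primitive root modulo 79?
No

To verify, check if 17^(78/q) ≢ 1 (mod 79) for each prime divisor q of 78
Divisors of 78 = 78: [1, 2, 3, 6, 13, 26, 39, 78]
  17^(78/2) = 17^39 ≡ 78 (mod 79)
  17^(78/3) = 17^26 ≡ 1 (mod 79)
  17^(78/13) = 17^6 ≡ 67 (mod 79)
Conclusion: 17 is not a primitive root modulo 79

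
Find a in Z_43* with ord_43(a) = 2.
42 has order 2 mod 43 since 42^{2} ≡ 1 (mod 43) and no smaller power works.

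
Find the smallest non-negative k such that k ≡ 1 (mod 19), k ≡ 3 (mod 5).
58

Using the Chinese Remainder Theorem:
M = product of moduli = 95
For equation 1: M_1 = 5, 5 ≡ 5 (mod 19), inverse of 5 mod 19 is 4 (check: 5 × 4 = 20 ≡ 1 (mod 19))
For equation 2: M_2 = 19, 19 ≡ 4 (mod 5), inverse of 19 mod 5 is 4 (check: 4 × 4 = 16 ≡ 1 (mod 5))
Combine: k ≡ Σ r_i×M_i×(M_i⁻¹ mod m_i) = 1×5×4 + 3×19×4 = 20 + 228 = 248
248 mod 95 = 58
k ≡ 58 (mod 95)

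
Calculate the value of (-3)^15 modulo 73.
Using repeated squaring. (-3) ≡ 70 (mod 73). 15 = 8 + 4 + 2 + 1 (binary 1111). Repeated squaring mod 73: 70^1 ≡ 70; 70^2 ≡ 70² = 4900 ≡ 9; 70^4 ≡ 9² = 81 ≡ 8; 70^8 ≡ 8² = 64 ≡ 64. Multiply: (-3)^15 ≡ 70^8 × 70^4 × 70^2 × 70^1 ≡ 64 × 8 × 9 × 70 (mod 73): 64 × 8 = 512 ≡ 1; 1 × 9 = 9 ≡ 9; 9 × 70 = 630 ≡ 46. So (-3)^15 ≡ 46 (mod 73).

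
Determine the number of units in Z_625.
500

Prime factorization: 625 = 5^4
Using the formula φ(n) = n × Π(1 - 1/p) for each prime factor p:
φ(625) = 625 × (1 - 1/5)
φ(625) = 500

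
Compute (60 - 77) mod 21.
4

(60 - 77) = -17
-17 mod 21 = 4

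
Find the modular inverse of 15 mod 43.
15^(-1) ≡ 23 (mod 43). Verification: 15 × 23 = 345 ≡ 1 (mod 43)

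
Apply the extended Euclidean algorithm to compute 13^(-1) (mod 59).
Extended GCD: 13(-9) + 59(2) = 1. So 13^(-1) ≡ 50 ≡ 50 (mod 59). Verify: 13 × 50 = 650 ≡ 1 (mod 59)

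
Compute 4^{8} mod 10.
6

Using successive squaring:
Binary expansion of 8: 1000
Powers of 4 mod 10 (each is the square of the previous):
  4^1 ≡ 4 (mod 10)
  4^2 ≡ 4² = 16 ≡ 6 (mod 10)
  4^4 ≡ 6² = 36 ≡ 6 (mod 10)
  4^8 ≡ 6² = 36 ≡ 6 (mod 10)
8 is a power of 2, so 4^8 is the last square: ≡ 6 (mod 10)
Result: 4^8 ≡ 6 (mod 10)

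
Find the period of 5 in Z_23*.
Powers of 5 mod 23: 5^1≡5, 5^2≡2, 5^3≡10, 5^4≡4, 5^5≡20, 5^6≡8, 5^7≡17, 5^8≡16, 5^9≡11, 5^10≡9, 5^11≡22, 5^12≡18, 5^13≡21, 5^14≡13, 5^15≡19, 5^16≡3, 5^17≡15, 5^18≡6, 5^19≡7, 5^20≡12, 5^21≡14, 5^22≡1. Order = 22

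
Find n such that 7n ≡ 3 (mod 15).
9

Since gcd(7, 15) = 1 divides 3, a solution exists.
Multiply both sides by the inverse of 7 mod 15:
  7^(-1) mod 15 = 13
  x ≡ 13 × 3 ≡ 39 ≡ 9 (mod 15)
Verification: 7 × 9 = 63 = 4 × 15 + 3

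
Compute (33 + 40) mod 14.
3

(33 + 40) = 73
73 mod 14 = 3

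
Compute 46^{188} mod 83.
63

Using successive squaring:
Binary expansion of 188: 10111100
Powers of 46 mod 83 (each is the square of the previous):
  46^1 ≡ 46 (mod 83)
  46^2 ≡ 46² = 2116 ≡ 41 (mod 83)
  46^4 ≡ 41² = 1681 ≡ 21 (mod 83)
  46^8 ≡ 21² = 441 ≡ 26 (mod 83)
  46^16 ≡ 26² = 676 ≡ 12 (mod 83)
  46^32 ≡ 12² = 144 ≡ 61 (mod 83)
  46^64 ≡ 61² = 3721 ≡ 69 (mod 83)
  46^128 ≡ 69² = 4761 ≡ 30 (mod 83)
188 = 128 + 32 + 16 + 8 + 4, so 46^188 = 46^128 × 46^32 × 46^16 × 46^8 × 46^4 ≡ 30 × 61 × 12 × 26 × 21 (mod 83)
Multiplying step by step:
  30 × 61 = 1830 ≡ 4 (mod 83)
  4 × 12 = 48 ≡ 48 (mod 83)
  48 × 26 = 1248 ≡ 3 (mod 83)
  3 × 21 = 63 ≡ 63 (mod 83)
Result: 46^188 ≡ 63 (mod 83)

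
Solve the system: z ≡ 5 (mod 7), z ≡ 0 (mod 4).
M = 7 × 4 = 28. M₁ = 4, y₁ ≡ 2 (mod 7). M₂ = 7, y₂ ≡ 3 (mod 4). z = 5×4×2 + 0×7×3 ≡ 12 (mod 28)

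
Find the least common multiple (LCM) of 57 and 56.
3192

First find GCD(57, 56) using the Euclidean algorithm:
57 = 1 × 56 + 1
56 = 56 × 1 + 0
GCD(57, 56) = 1

LCM formula: LCM(a, b) = (a × b) / GCD(a, b)
LCM(57, 56) = (57 × 56) / 1
LCM(57, 56) = 3192 / 1
LCM(57, 56) = 3192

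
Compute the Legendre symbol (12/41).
(12/41) = 12^{20} mod 41 = -1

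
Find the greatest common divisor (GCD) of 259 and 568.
1

Using the Euclidean algorithm:
259 = 0 × 568 + 259
568 = 2 × 259 + 50
259 = 5 × 50 + 9
50 = 5 × 9 + 5
9 = 1 × 5 + 4
5 = 1 × 4 + 1
4 = 4 × 1 + 0

GCD(259, 568) = 1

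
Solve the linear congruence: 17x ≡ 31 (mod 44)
7

Since gcd(17, 44) = 1 divides 31, a solution exists.
Multiply both sides by the inverse of 17 mod 44:
  17^(-1) mod 44 = 13
  x ≡ 13 × 31 ≡ 403 ≡ 7 (mod 44)
Verification: 17 × 7 = 119 = 2 × 44 + 31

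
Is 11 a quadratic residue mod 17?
By Euler's criterion: 11^{8} ≡ 16 (mod 17). Since this equals -1 (≡ 16), 11 is not a QR.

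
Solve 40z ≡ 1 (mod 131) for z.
40^(-1) ≡ 95 (mod 131). Verification: 40 × 95 = 3800 ≡ 1 (mod 131)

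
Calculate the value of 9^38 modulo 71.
Using repeated squaring. 38 = 32 + 4 + 2 (binary 100110). Repeated squaring mod 71: 9^1 ≡ 9; 9^2 ≡ 9² = 81 ≡ 10; 9^4 ≡ 10² = 100 ≡ 29; 9^8 ≡ 29² = 841 ≡ 60; 9^16 ≡ 60² = 3600 ≡ 50; 9^32 ≡ 50² = 2500 ≡ 15. Multiply: 9^38 = 9^32 × 9^4 × 9^2 ≡ 15 × 29 × 10 (mod 71): 15 × 29 = 435 ≡ 9; 9 × 10 = 90 ≡ 19. So 9^38 ≡ 19 (mod 71).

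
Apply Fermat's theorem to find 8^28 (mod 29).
By Fermat's Little Theorem, 8^{28} ≡ 1 (mod 29) since 29 is prime and gcd(8, 29) = 1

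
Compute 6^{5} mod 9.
0

Using successive squaring:
Binary expansion of 5: 101
Powers of 6 mod 9 (each is the square of the previous):
  6^1 ≡ 6 (mod 9)
  6^2 ≡ 6² = 36 ≡ 0 (mod 9)
  6^4 ≡ 0² = 0 ≡ 0 (mod 9)
5 = 4 + 1, so 6^5 = 6^4 × 6^1 ≡ 0 × 6 (mod 9)
Multiplying step by step:
  0 × 6 = 0 ≡ 0 (mod 9)
Result: 6^5 ≡ 0 (mod 9)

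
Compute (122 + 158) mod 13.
7

(122 + 158) = 280
280 mod 13 = 7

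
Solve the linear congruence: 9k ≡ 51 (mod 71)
53

Since gcd(9, 71) = 1 divides 51, a solution exists.
Multiply both sides by the inverse of 9 mod 71:
  9^(-1) mod 71 = 8
  x ≡ 8 × 51 ≡ 408 ≡ 53 (mod 71)
Verification: 9 × 53 = 477 = 6 × 71 + 51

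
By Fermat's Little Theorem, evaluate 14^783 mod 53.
By Fermat: 14^{52} ≡ 1 (mod 53). 783 ≡ 3 (mod 52). So 14^{783} ≡ 14^{3} ≡ 41 (mod 53)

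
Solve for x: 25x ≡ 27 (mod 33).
9

Since gcd(25, 33) = 1 divides 27, a solution exists.
Multiply both sides by the inverse of 25 mod 33:
  25^(-1) mod 33 = 4
  x ≡ 4 × 27 ≡ 108 ≡ 9 (mod 33)
Verification: 25 × 9 = 225 = 6 × 33 + 27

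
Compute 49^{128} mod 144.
97

Using successive squaring:
Binary expansion of 128: 10000000
Powers of 49 mod 144 (each is the square of the previous):
  49^1 ≡ 49 (mod 144)
  49^2 ≡ 49² = 2401 ≡ 97 (mod 144)
  49^4 ≡ 97² = 9409 ≡ 49 (mod 144)
  49^8 ≡ 49² = 2401 ≡ 97 (mod 144)
  49^16 ≡ 97² = 9409 ≡ 49 (mod 144)
  49^32 ≡ 49² = 2401 ≡ 97 (mod 144)
  49^64 ≡ 97² = 9409 ≡ 49 (mod 144)
  49^128 ≡ 49² = 2401 ≡ 97 (mod 144)
128 is a power of 2, so 49^128 is the last square: ≡ 97 (mod 144)
Result: 49^128 ≡ 97 (mod 144)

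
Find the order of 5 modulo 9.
Powers of 5 mod 9: 5^1≡5, 5^2≡7, 5^3≡8, 5^4≡4, 5^5≡2, 5^6≡1. Order = 6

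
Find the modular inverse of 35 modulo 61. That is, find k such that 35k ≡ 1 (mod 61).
7

Using Extended Euclidean Algorithm:
gcd(35, 61) = 1
Bezout coefficients: 35 × 7 + 61 × -4 = 1
So 35 × 7 ≡ 1 (mod 61)
The inverse is 7 mod 61 = 7
Verification: 35 × 7 = 245 = 4 × 61 + 1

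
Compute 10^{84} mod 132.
100

Using successive squaring:
Binary expansion of 84: 1010100
Powers of 10 mod 132 (each is the square of the previous):
  10^1 ≡ 10 (mod 132)
  10^2 ≡ 10² = 100 ≡ 100 (mod 132)
  10^4 ≡ 100² = 10000 ≡ 100 (mod 132)
  10^8 ≡ 100² = 10000 ≡ 100 (mod 132)
  10^16 ≡ 100² = 10000 ≡ 100 (mod 132)
  10^32 ≡ 100² = 10000 ≡ 100 (mod 132)
  10^64 ≡ 100² = 10000 ≡ 100 (mod 132)
84 = 64 + 16 + 4, so 10^84 = 10^64 × 10^16 × 10^4 ≡ 100 × 100 × 100 (mod 132)
Multiplying step by step:
  100 × 100 = 10000 ≡ 100 (mod 132)
  100 × 100 = 10000 ≡ 100 (mod 132)
Result: 10^84 ≡ 100 (mod 132)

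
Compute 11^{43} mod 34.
29

Using successive squaring:
Binary expansion of 43: 101011
Powers of 11 mod 34 (each is the square of the previous):
  11^1 ≡ 11 (mod 34)
  11^2 ≡ 11² = 121 ≡ 19 (mod 34)
  11^4 ≡ 19² = 361 ≡ 21 (mod 34)
  11^8 ≡ 21² = 441 ≡ 33 (mod 34)
  11^16 ≡ 33² = 1089 ≡ 1 (mod 34)
  11^32 ≡ 1² = 1 ≡ 1 (mod 34)
43 = 32 + 8 + 2 + 1, so 11^43 = 11^32 × 11^8 × 11^2 × 11^1 ≡ 1 × 33 × 19 × 11 (mod 34)
Multiplying step by step:
  1 × 33 = 33 ≡ 33 (mod 34)
  33 × 19 = 627 ≡ 15 (mod 34)
  15 × 11 = 165 ≡ 29 (mod 34)
Result: 11^43 ≡ 29 (mod 34)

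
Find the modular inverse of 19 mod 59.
19^(-1) ≡ 28 (mod 59). Verification: 19 × 28 = 532 ≡ 1 (mod 59)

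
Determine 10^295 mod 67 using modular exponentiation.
Using Fermat: 10^{66} ≡ 1 (mod 67). 295 ≡ 31 (mod 66). So 10^{295} ≡ 10^{31} ≡ 65 (mod 67)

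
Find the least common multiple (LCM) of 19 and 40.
760

First find GCD(19, 40) using the Euclidean algorithm:
19 = 0 × 40 + 19
40 = 2 × 19 + 2
19 = 9 × 2 + 1
2 = 2 × 1 + 0
GCD(19, 40) = 1

LCM formula: LCM(a, b) = (a × b) / GCD(a, b)
LCM(19, 40) = (19 × 40) / 1
LCM(19, 40) = 760 / 1
LCM(19, 40) = 760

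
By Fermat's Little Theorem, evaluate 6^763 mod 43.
By Fermat: 6^{42} ≡ 1 (mod 43). 763 ≡ 7 (mod 42). So 6^{763} ≡ 6^{7} ≡ 6 (mod 43)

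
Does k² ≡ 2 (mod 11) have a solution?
By Euler's criterion: 2^{5} ≡ 10 (mod 11). Since this equals -1 (≡ 10), 2 is not a QR.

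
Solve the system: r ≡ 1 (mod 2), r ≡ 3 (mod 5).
M = 2 × 5 = 10. M₁ = 5, y₁ ≡ 1 (mod 2). M₂ = 2, y₂ ≡ 3 (mod 5). r = 1×5×1 + 3×2×3 ≡ 3 (mod 10)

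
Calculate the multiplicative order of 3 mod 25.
Powers of 3 mod 25: 3^1≡3, 3^2≡9, 3^3≡2, 3^4≡6, 3^5≡18, 3^6≡4, 3^7≡12, 3^8≡11, 3^9≡8, 3^10≡24, 3^11≡22, 3^12≡16, 3^13≡23, 3^14≡19, 3^15≡7, 3^16≡21, 3^17≡13, 3^18≡14, 3^19≡17, 3^20≡1. Order = 20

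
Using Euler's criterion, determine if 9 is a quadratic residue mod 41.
By Euler's criterion: 9^{20} ≡ 1 (mod 41). Since this equals 1, 9 is a QR.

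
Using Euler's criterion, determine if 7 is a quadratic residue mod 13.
By Euler's criterion: 7^{6} ≡ 12 (mod 13). Since this equals -1 (≡ 12), 7 is not a QR.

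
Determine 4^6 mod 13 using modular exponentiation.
6 = 4 + 2 (binary 110). Repeated squaring mod 13: 4^1 ≡ 4; 4^2 ≡ 4² = 16 ≡ 3; 4^4 ≡ 3² = 9 ≡ 9. Multiply: 4^6 = 4^4 × 4^2 ≡ 9 × 3 (mod 13): 9 × 3 = 27 ≡ 1. So 4^6 ≡ 1 (mod 13).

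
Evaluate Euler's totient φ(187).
160

Prime factorization: 187 = 11 × 17
Using the formula φ(n) = n × Π(1 - 1/p) for each prime factor p:
φ(187) = 187 × (1 - 1/11) × (1 - 1/17)
φ(187) = 160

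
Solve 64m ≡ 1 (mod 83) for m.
64^(-1) ≡ 48 (mod 83). Verification: 64 × 48 = 3072 ≡ 1 (mod 83)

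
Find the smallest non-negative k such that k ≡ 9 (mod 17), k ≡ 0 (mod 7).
77

Using the Chinese Remainder Theorem:
M = product of moduli = 119
For equation 1: M_1 = 7, 7 ≡ 7 (mod 17), inverse of 7 mod 17 is 5 (check: 7 × 5 = 35 ≡ 1 (mod 17))
For equation 2: M_2 = 17, 17 ≡ 3 (mod 7), inverse of 17 mod 7 is 5 (check: 3 × 5 = 15 ≡ 1 (mod 7))
Combine: k ≡ Σ r_i×M_i×(M_i⁻¹ mod m_i) = 9×7×5 + 0×17×5 = 315 + 0 = 315
315 mod 119 = 77
k ≡ 77 (mod 119)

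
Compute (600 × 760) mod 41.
39

(600 × 760) = 456000
456000 mod 41 = 39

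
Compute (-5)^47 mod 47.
Using Fermat: (-5)^{46} ≡ 1 (mod 47). 47 ≡ 1 (mod 46). So (-5)^{47} ≡ (-5)^{1} ≡ 42 (mod 47)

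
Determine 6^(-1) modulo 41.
6^(-1) ≡ 7 (mod 41). Verification: 6 × 7 = 42 ≡ 1 (mod 41)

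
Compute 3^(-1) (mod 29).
3^(-1) ≡ 10 (mod 29). Verification: 3 × 10 = 30 ≡ 1 (mod 29)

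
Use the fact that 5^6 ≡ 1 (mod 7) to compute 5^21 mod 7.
By Fermat: 5^{6} ≡ 1 (mod 7). 21 = 3×6 + 3. So 5^{21} ≡ 5^{3} ≡ 6 (mod 7)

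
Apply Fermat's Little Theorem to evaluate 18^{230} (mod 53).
25

By Fermat's Little Theorem, a^(p-1) ≡ 1 (mod p) for prime p and gcd(a, p) = 1
Here p = 53, so 18^52 ≡ 1 (mod 53)
We can reduce the exponent: 230 mod 52 = 22
So 18^230 ≡ 18^22 (mod 53)
Computing: 18^22 mod 53 = 25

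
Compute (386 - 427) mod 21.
1

(386 - 427) = -41
-41 mod 21 = 1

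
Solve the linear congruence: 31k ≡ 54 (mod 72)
18

Since gcd(31, 72) = 1 divides 54, a solution exists.
Multiply both sides by the inverse of 31 mod 72:
  31^(-1) mod 72 = 7
  x ≡ 7 × 54 ≡ 378 ≡ 18 (mod 72)
Verification: 31 × 18 = 558 = 7 × 72 + 54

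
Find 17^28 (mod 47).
Using repeated squaring. 28 = 16 + 8 + 4 (binary 11100). Repeated squaring mod 47: 17^1 ≡ 17; 17^2 ≡ 17² = 289 ≡ 7; 17^4 ≡ 7² = 49 ≡ 2; 17^8 ≡ 2² = 4 ≡ 4; 17^16 ≡ 4² = 16 ≡ 16. Multiply: 17^28 = 17^16 × 17^8 × 17^4 ≡ 16 × 4 × 2 (mod 47): 16 × 4 = 64 ≡ 17; 17 × 2 = 34 ≡ 34. So 17^28 ≡ 34 (mod 47).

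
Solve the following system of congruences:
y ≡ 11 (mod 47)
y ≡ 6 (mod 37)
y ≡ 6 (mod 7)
2596

Using the Chinese Remainder Theorem:
M = product of moduli = 12173
For equation 1: M_1 = 259, 259 ≡ 24 (mod 47), inverse of 259 mod 47 is 2 (check: 24 × 2 = 48 ≡ 1 (mod 47))
For equation 2: M_2 = 329, 329 ≡ 33 (mod 37), inverse of 329 mod 37 is 9 (check: 33 × 9 = 297 ≡ 1 (mod 37))
For equation 3: M_3 = 1739, 1739 ≡ 3 (mod 7), inverse of 1739 mod 7 is 5 (check: 3 × 5 = 15 ≡ 1 (mod 7))
Combine: y ≡ Σ r_i×M_i×(M_i⁻¹ mod m_i) = 11×259×2 + 6×329×9 + 6×1739×5 = 5698 + 17766 + 52170 = 75634
75634 mod 12173 = 2596
y ≡ 2596 (mod 12173)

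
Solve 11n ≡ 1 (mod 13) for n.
6

Using Extended Euclidean Algorithm:
gcd(11, 13) = 1
Bezout coefficients: 11 × 6 + 13 × -5 = 1
So 11 × 6 ≡ 1 (mod 13)
The inverse is 6 mod 13 = 6
Verification: 11 × 6 = 66 = 5 × 13 + 1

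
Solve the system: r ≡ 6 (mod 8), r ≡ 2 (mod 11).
M = 8 × 11 = 88. M₁ = 11, y₁ ≡ 3 (mod 8). M₂ = 8, y₂ ≡ 7 (mod 11). r = 6×11×3 + 2×8×7 ≡ 46 (mod 88)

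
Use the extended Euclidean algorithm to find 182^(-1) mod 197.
Extended GCD: 182(-92) + 197(85) = 1. So 182^(-1) ≡ 105 ≡ 105 (mod 197). Verify: 182 × 105 = 19110 ≡ 1 (mod 197)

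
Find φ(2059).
1960

Prime factorization: 2059 = 29 × 71
Using the formula φ(n) = n × Π(1 - 1/p) for each prime factor p:
φ(2059) = 2059 × (1 - 1/29) × (1 - 1/71)
φ(2059) = 1960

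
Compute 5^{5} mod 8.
5

Using successive squaring:
Binary expansion of 5: 101
Powers of 5 mod 8 (each is the square of the previous):
  5^1 ≡ 5 (mod 8)
  5^2 ≡ 5² = 25 ≡ 1 (mod 8)
  5^4 ≡ 1² = 1 ≡ 1 (mod 8)
5 = 4 + 1, so 5^5 = 5^4 × 5^1 ≡ 1 × 5 (mod 8)
Multiplying step by step:
  1 × 5 = 5 ≡ 5 (mod 8)
Result: 5^5 ≡ 5 (mod 8)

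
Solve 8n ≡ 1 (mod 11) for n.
7

Using Extended Euclidean Algorithm:
gcd(8, 11) = 1
Bezout coefficients: 8 × -4 + 11 × 3 = 1
So 8 × -4 ≡ 1 (mod 11)
The inverse is -4 mod 11 = 7
Verification: 8 × 7 = 56 = 5 × 11 + 1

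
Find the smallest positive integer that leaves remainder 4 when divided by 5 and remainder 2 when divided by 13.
M = 5 × 13 = 65. M₁ = 13, y₁ ≡ 2 (mod 5). M₂ = 5, y₂ ≡ 8 (mod 13). n = 4×13×2 + 2×5×8 ≡ 54 (mod 65). The smallest positive such number is 54.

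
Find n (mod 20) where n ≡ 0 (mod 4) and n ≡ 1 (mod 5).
M = 4 × 5 = 20. M₁ = 5, y₁ ≡ 1 (mod 4). M₂ = 4, y₂ ≡ 4 (mod 5). n = 0×5×1 + 1×4×4 ≡ 16 (mod 20)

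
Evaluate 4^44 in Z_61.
Using repeated squaring. 44 = 32 + 8 + 4 (binary 101100). Repeated squaring mod 61: 4^1 ≡ 4; 4^2 ≡ 4² = 16 ≡ 16; 4^4 ≡ 16² = 256 ≡ 12; 4^8 ≡ 12² = 144 ≡ 22; 4^16 ≡ 22² = 484 ≡ 57; 4^32 ≡ 57² = 3249 ≡ 16. Multiply: 4^44 = 4^32 × 4^8 × 4^4 ≡ 16 × 22 × 12 (mod 61): 16 × 22 = 352 ≡ 47; 47 × 12 = 564 ≡ 15. So 4^44 ≡ 15 (mod 61).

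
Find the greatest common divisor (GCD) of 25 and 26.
1

Using the Euclidean algorithm:
25 = 0 × 26 + 25
26 = 1 × 25 + 1
25 = 25 × 1 + 0

GCD(25, 26) = 1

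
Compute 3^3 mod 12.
3 = 2 + 1 (binary 11). Repeated squaring mod 12: 3^1 ≡ 3; 3^2 ≡ 3² = 9 ≡ 9. Multiply: 3^3 = 3^2 × 3^1 ≡ 9 × 3 (mod 12): 9 × 3 = 27 ≡ 3. So 3^3 ≡ 3 (mod 12).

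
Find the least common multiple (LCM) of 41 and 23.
943

First find GCD(41, 23) using the Euclidean algorithm:
41 = 1 × 23 + 18
23 = 1 × 18 + 5
18 = 3 × 5 + 3
5 = 1 × 3 + 2
3 = 1 × 2 + 1
2 = 2 × 1 + 0
GCD(41, 23) = 1

LCM formula: LCM(a, b) = (a × b) / GCD(a, b)
LCM(41, 23) = (41 × 23) / 1
LCM(41, 23) = 943 / 1
LCM(41, 23) = 943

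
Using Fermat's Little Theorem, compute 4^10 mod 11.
By Fermat's Little Theorem, 4^{10} ≡ 1 (mod 11) since 11 is prime and gcd(4, 11) = 1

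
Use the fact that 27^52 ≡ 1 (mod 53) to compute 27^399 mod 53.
By Fermat: 27^{52} ≡ 1 (mod 53). 399 = 7×52 + 35. So 27^{399} ≡ 27^{35} ≡ 3 (mod 53)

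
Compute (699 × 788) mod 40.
12

(699 × 788) = 550812
550812 mod 40 = 12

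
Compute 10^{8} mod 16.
0

Using successive squaring:
Binary expansion of 8: 1000
Powers of 10 mod 16 (each is the square of the previous):
  10^1 ≡ 10 (mod 16)
  10^2 ≡ 10² = 100 ≡ 4 (mod 16)
  10^4 ≡ 4² = 16 ≡ 0 (mod 16)
  10^8 ≡ 0² = 0 ≡ 0 (mod 16)
8 is a power of 2, so 10^8 is the last square: ≡ 0 (mod 16)
Result: 10^8 ≡ 0 (mod 16)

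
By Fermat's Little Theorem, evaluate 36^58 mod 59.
By Fermat's Little Theorem, 36^{58} ≡ 1 (mod 59) since 59 is prime and gcd(36, 59) = 1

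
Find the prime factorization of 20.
2^2 × 5

Divide by primes starting from smallest:
20 ÷ 2 = 10
10 ÷ 2 = 5
5 ÷ 5 = 1

20 = 2^2 × 5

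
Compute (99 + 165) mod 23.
11

(99 + 165) = 264
264 mod 23 = 11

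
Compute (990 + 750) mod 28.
4

(990 + 750) = 1740
1740 mod 28 = 4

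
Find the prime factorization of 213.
3 × 71

Divide by primes starting from smallest:
213 ÷ 3 = 71
71 ÷ 71 = 1

213 = 3 × 71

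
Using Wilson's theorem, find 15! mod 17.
(16)! = (15)! × (16) ≡ -1 (mod 17). So (15)! ≡ -1 × (16)^(-1) ≡ (-1)×(-1) = 1 (mod 17)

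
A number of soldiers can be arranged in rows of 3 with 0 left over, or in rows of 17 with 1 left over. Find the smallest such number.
M = 3 × 17 = 51. M₁ = 17, y₁ ≡ 2 (mod 3). M₂ = 3, y₂ ≡ 6 (mod 17). r = 0×17×2 + 1×3×6 ≡ 18 (mod 51). The smallest positive such number is 18.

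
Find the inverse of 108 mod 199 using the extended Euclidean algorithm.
Extended GCD: 108(-35) + 199(19) = 1. So 108^(-1) ≡ 164 ≡ 164 (mod 199). Verify: 108 × 164 = 17712 ≡ 1 (mod 199)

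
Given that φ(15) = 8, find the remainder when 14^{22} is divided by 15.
By Euler: 14^{8} ≡ 1 (mod 15) since gcd(14, 15) = 1. 22 = 2×8 + 6. So 14^{22} ≡ 14^{6} ≡ 1 (mod 15)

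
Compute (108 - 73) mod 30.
5

(108 - 73) = 35
35 mod 30 = 5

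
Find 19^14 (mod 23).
Using repeated squaring. 14 = 8 + 4 + 2 (binary 1110). Repeated squaring mod 23: 19^1 ≡ 19; 19^2 ≡ 19² = 361 ≡ 16; 19^4 ≡ 16² = 256 ≡ 3; 19^8 ≡ 3² = 9 ≡ 9. Multiply: 19^14 = 19^8 × 19^4 × 19^2 ≡ 9 × 3 × 16 (mod 23): 9 × 3 = 27 ≡ 4; 4 × 16 = 64 ≡ 18. So 19^14 ≡ 18 (mod 23).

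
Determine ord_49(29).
Powers of 29 mod 49: 29^1≡29, 29^2≡8, 29^3≡36, 29^4≡15, 29^5≡43, 29^6≡22, 29^7≡1. Order = 7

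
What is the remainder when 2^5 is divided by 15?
5 = 4 + 1 (binary 101). Repeated squaring mod 15: 2^1 ≡ 2; 2^2 ≡ 2² = 4 ≡ 4; 2^4 ≡ 4² = 16 ≡ 1. Multiply: 2^5 = 2^4 × 2^1 ≡ 1 × 2 (mod 15): 1 × 2 = 2 ≡ 2. So 2^5 ≡ 2 (mod 15).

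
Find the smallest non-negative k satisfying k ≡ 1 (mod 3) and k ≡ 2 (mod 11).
M = 3 × 11 = 33. M₁ = 11, y₁ ≡ 2 (mod 3). M₂ = 3, y₂ ≡ 4 (mod 11). k = 1×11×2 + 2×3×4 ≡ 13 (mod 33)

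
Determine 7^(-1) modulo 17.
7^(-1) ≡ 5 (mod 17). Verification: 7 × 5 = 35 ≡ 1 (mod 17)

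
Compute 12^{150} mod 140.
64

Using successive squaring:
Binary expansion of 150: 10010110
Powers of 12 mod 140 (each is the square of the previous):
  12^1 ≡ 12 (mod 140)
  12^2 ≡ 12² = 144 ≡ 4 (mod 140)
  12^4 ≡ 4² = 16 ≡ 16 (mod 140)
  12^8 ≡ 16² = 256 ≡ 116 (mod 140)
  12^16 ≡ 116² = 13456 ≡ 16 (mod 140)
  12^32 ≡ 16² = 256 ≡ 116 (mod 140)
  12^64 ≡ 116² = 13456 ≡ 16 (mod 140)
  12^128 ≡ 16² = 256 ≡ 116 (mod 140)
150 = 128 + 16 + 4 + 2, so 12^150 = 12^128 × 12^16 × 12^4 × 12^2 ≡ 116 × 16 × 16 × 4 (mod 140)
Multiplying step by step:
  116 × 16 = 1856 ≡ 36 (mod 140)
  36 × 16 = 576 ≡ 16 (mod 140)
  16 × 4 = 64 ≡ 64 (mod 140)
Result: 12^150 ≡ 64 (mod 140)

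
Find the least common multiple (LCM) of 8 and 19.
152

First find GCD(8, 19) using the Euclidean algorithm:
8 = 0 × 19 + 8
19 = 2 × 8 + 3
8 = 2 × 3 + 2
3 = 1 × 2 + 1
2 = 2 × 1 + 0
GCD(8, 19) = 1

LCM formula: LCM(a, b) = (a × b) / GCD(a, b)
LCM(8, 19) = (8 × 19) / 1
LCM(8, 19) = 152 / 1
LCM(8, 19) = 152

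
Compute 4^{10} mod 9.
4

Using successive squaring:
Binary expansion of 10: 1010
Powers of 4 mod 9 (each is the square of the previous):
  4^1 ≡ 4 (mod 9)
  4^2 ≡ 4² = 16 ≡ 7 (mod 9)
  4^4 ≡ 7² = 49 ≡ 4 (mod 9)
  4^8 ≡ 4² = 16 ≡ 7 (mod 9)
10 = 8 + 2, so 4^10 = 4^8 × 4^2 ≡ 7 × 7 (mod 9)
Multiplying step by step:
  7 × 7 = 49 ≡ 4 (mod 9)
Result: 4^10 ≡ 4 (mod 9)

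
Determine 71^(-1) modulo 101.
71^(-1) ≡ 37 (mod 101). Verification: 71 × 37 = 2627 ≡ 1 (mod 101)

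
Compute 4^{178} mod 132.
64

Using successive squaring:
Binary expansion of 178: 10110010
Powers of 4 mod 132 (each is the square of the previous):
  4^1 ≡ 4 (mod 132)
  4^2 ≡ 4² = 16 ≡ 16 (mod 132)
  4^4 ≡ 16² = 256 ≡ 124 (mod 132)
  4^8 ≡ 124² = 15376 ≡ 64 (mod 132)
  4^16 ≡ 64² = 4096 ≡ 4 (mod 132)
  4^32 ≡ 4² = 16 ≡ 16 (mod 132)
  4^64 ≡ 16² = 256 ≡ 124 (mod 132)
  4^128 ≡ 124² = 15376 ≡ 64 (mod 132)
178 = 128 + 32 + 16 + 2, so 4^178 = 4^128 × 4^32 × 4^16 × 4^2 ≡ 64 × 16 × 4 × 16 (mod 132)
Multiplying step by step:
  64 × 16 = 1024 ≡ 100 (mod 132)
  100 × 4 = 400 ≡ 4 (mod 132)
  4 × 16 = 64 ≡ 64 (mod 132)
Result: 4^178 ≡ 64 (mod 132)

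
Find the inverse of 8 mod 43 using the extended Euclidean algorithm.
Extended GCD: 8(-16) + 43(3) = 1. So 8^(-1) ≡ 27 ≡ 27 (mod 43). Verify: 8 × 27 = 216 ≡ 1 (mod 43)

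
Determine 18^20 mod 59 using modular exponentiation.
Using repeated squaring. 20 = 16 + 4 (binary 10100). Repeated squaring mod 59: 18^1 ≡ 18; 18^2 ≡ 18² = 324 ≡ 29; 18^4 ≡ 29² = 841 ≡ 15; 18^8 ≡ 15² = 225 ≡ 48; 18^16 ≡ 48² = 2304 ≡ 3. Multiply: 18^20 = 18^16 × 18^4 ≡ 3 × 15 (mod 59): 3 × 15 = 45 ≡ 45. So 18^20 ≡ 45 (mod 59).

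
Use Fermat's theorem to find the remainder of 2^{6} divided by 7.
1

By Fermat's Little Theorem, a^(p-1) ≡ 1 (mod p) for prime p and gcd(a, p) = 1
Here p = 7, so 2^6 ≡ 1 (mod 7)
We can reduce the exponent: 6 mod 6 = 0
So 2^6 ≡ 2^0 (mod 7)
Computing: 2^0 mod 7 = 1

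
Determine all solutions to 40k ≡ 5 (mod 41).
36

Since gcd(40, 41) = 1 divides 5, a solution exists.
Multiply both sides by the inverse of 40 mod 41:
  40^(-1) mod 41 = 40
  x ≡ 40 × 5 ≡ 200 ≡ 36 (mod 41)
Verification: 40 × 36 = 1440 = 35 × 41 + 5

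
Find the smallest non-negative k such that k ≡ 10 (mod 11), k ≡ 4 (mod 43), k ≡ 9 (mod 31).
13463

Using the Chinese Remainder Theorem:
M = product of moduli = 14663
For equation 1: M_1 = 1333, 1333 ≡ 2 (mod 11), inverse of 1333 mod 11 is 6 (check: 2 × 6 = 12 ≡ 1 (mod 11))
For equation 2: M_2 = 341, 341 ≡ 40 (mod 43), inverse of 341 mod 43 is 14 (check: 40 × 14 = 560 ≡ 1 (mod 43))
For equation 3: M_3 = 473, 473 ≡ 8 (mod 31), inverse of 473 mod 31 is 4 (check: 8 × 4 = 32 ≡ 1 (mod 31))
Combine: k ≡ Σ r_i×M_i×(M_i⁻¹ mod m_i) = 10×1333×6 + 4×341×14 + 9×473×4 = 79980 + 19096 + 17028 = 116104
116104 mod 14663 = 13463
k ≡ 13463 (mod 14663)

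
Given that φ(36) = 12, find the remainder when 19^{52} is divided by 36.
By Euler: 19^{12} ≡ 1 (mod 36) since gcd(19, 36) = 1. 52 = 4×12 + 4. So 19^{52} ≡ 19^{4} ≡ 1 (mod 36)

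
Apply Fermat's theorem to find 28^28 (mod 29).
By Fermat's Little Theorem, 28^{28} ≡ 1 (mod 29) since 29 is prime and gcd(28, 29) = 1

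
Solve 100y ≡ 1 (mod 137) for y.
100^(-1) ≡ 37 (mod 137). Verification: 100 × 37 = 3700 ≡ 1 (mod 137)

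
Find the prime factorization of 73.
73

Divide by primes starting from smallest:
73 ÷ 73 = 1

73 = 73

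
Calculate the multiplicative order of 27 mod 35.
Powers of 27 mod 35: 27^1≡27, 27^2≡29, 27^3≡13, 27^4≡1. Order = 4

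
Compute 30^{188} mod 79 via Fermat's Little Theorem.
26

By Fermat's Little Theorem, a^(p-1) ≡ 1 (mod p) for prime p and gcd(a, p) = 1
Here p = 79, so 30^78 ≡ 1 (mod 79)
We can reduce the exponent: 188 mod 78 = 32
So 30^188 ≡ 30^32 (mod 79)
Computing: 30^32 mod 79 = 26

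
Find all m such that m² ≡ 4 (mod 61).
The square roots of 4 mod 61 are 59 and 2. Verify: 59² = 3481 ≡ 4 (mod 61)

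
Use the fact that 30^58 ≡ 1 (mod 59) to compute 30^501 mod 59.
By Fermat: 30^{58} ≡ 1 (mod 59). 501 = 8×58 + 37. So 30^{501} ≡ 30^{37} ≡ 56 (mod 59)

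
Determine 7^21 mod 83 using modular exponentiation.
Using repeated squaring. 21 = 16 + 4 + 1 (binary 10101). Repeated squaring mod 83: 7^1 ≡ 7; 7^2 ≡ 7² = 49 ≡ 49; 7^4 ≡ 49² = 2401 ≡ 77; 7^8 ≡ 77² = 5929 ≡ 36; 7^16 ≡ 36² = 1296 ≡ 51. Multiply: 7^21 = 7^16 × 7^4 × 7^1 ≡ 51 × 77 × 7 (mod 83): 51 × 77 = 3927 ≡ 26; 26 × 7 = 182 ≡ 16. So 7^21 ≡ 16 (mod 83).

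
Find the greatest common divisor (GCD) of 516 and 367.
1

Using the Euclidean algorithm:
516 = 1 × 367 + 149
367 = 2 × 149 + 69
149 = 2 × 69 + 11
69 = 6 × 11 + 3
11 = 3 × 3 + 2
3 = 1 × 2 + 1
2 = 2 × 1 + 0

GCD(516, 367) = 1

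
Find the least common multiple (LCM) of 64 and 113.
7232

First find GCD(64, 113) using the Euclidean algorithm:
64 = 0 × 113 + 64
113 = 1 × 64 + 49
64 = 1 × 49 + 15
49 = 3 × 15 + 4
15 = 3 × 4 + 3
4 = 1 × 3 + 1
3 = 3 × 1 + 0
GCD(64, 113) = 1

LCM formula: LCM(a, b) = (a × b) / GCD(a, b)
LCM(64, 113) = (64 × 113) / 1
LCM(64, 113) = 7232 / 1
LCM(64, 113) = 7232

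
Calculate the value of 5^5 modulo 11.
5 = 4 + 1 (binary 101). Repeated squaring mod 11: 5^1 ≡ 5; 5^2 ≡ 5² = 25 ≡ 3; 5^4 ≡ 3² = 9 ≡ 9. Multiply: 5^5 = 5^4 × 5^1 ≡ 9 × 5 (mod 11): 9 × 5 = 45 ≡ 1. So 5^5 ≡ 1 (mod 11).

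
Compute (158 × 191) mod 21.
1

(158 × 191) = 30178
30178 mod 21 = 1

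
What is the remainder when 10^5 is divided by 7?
10 ≡ 3 (mod 7). 5 = 4 + 1 (binary 101). Repeated squaring mod 7: 3^1 ≡ 3; 3^2 ≡ 3² = 9 ≡ 2; 3^4 ≡ 2² = 4 ≡ 4. Multiply: 10^5 ≡ 3^4 × 3^1 ≡ 4 × 3 (mod 7): 4 × 3 = 12 ≡ 5. So 10^5 ≡ 5 (mod 7).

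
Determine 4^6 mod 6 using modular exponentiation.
6 = 4 + 2 (binary 110). Repeated squaring mod 6: 4^1 ≡ 4; 4^2 ≡ 4² = 16 ≡ 4; 4^4 ≡ 4² = 16 ≡ 4. Multiply: 4^6 = 4^4 × 4^2 ≡ 4 × 4 (mod 6): 4 × 4 = 16 ≡ 4. So 4^6 ≡ 4 (mod 6).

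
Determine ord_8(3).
Powers of 3 mod 8: 3^1≡3, 3^2≡1. Order = 2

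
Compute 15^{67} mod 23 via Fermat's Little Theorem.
15

By Fermat's Little Theorem, a^(p-1) ≡ 1 (mod p) for prime p and gcd(a, p) = 1
Here p = 23, so 15^22 ≡ 1 (mod 23)
We can reduce the exponent: 67 mod 22 = 1
So 15^67 ≡ 15^1 (mod 23)
Computing: 15^1 mod 23 = 15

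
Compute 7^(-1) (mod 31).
7^(-1) ≡ 9 (mod 31). Verification: 7 × 9 = 63 ≡ 1 (mod 31)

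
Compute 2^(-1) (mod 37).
2^(-1) ≡ 19 (mod 37). Verification: 2 × 19 = 38 ≡ 1 (mod 37)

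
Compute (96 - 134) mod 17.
13

(96 - 134) = -38
-38 mod 17 = 13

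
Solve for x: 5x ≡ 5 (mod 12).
1

Since gcd(5, 12) = 1 divides 5, a solution exists.
Multiply both sides by the inverse of 5 mod 12:
  5^(-1) mod 12 = 5
  x ≡ 5 × 5 ≡ 25 ≡ 1 (mod 12)
Verification: 5 × 1 = 5 = 0 × 12 + 5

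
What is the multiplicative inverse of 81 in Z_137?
81^(-1) ≡ 22 (mod 137). Verification: 81 × 22 = 1782 ≡ 1 (mod 137)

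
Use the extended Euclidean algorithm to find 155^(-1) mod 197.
Extended GCD: 155(-61) + 197(48) = 1. So 155^(-1) ≡ 136 ≡ 136 (mod 197). Verify: 155 × 136 = 21080 ≡ 1 (mod 197)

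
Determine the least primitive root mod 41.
p - 1 = 40 has prime divisors 2, 5. h is a primitive root mod 41 iff h^(40/q) ≢ 1 (mod 41) for each such q.
h = 2: 2^20 ≡ 1, 2^8 ≡ 10 (mod 41); 2^20 ≡ 1, so not a primitive root.
h = 3: 3^20 ≡ 40, 3^8 ≡ 1 (mod 41); 3^8 ≡ 1, so not a primitive root.
h = 4: 4^20 ≡ 1, 4^8 ≡ 18 (mod 41); 4^20 ≡ 1, so not a primitive root.
h = 5: 5^20 ≡ 1, 5^8 ≡ 18 (mod 41); 5^20 ≡ 1, so not a primitive root.
h = 6: 6^20 ≡ 40, 6^8 ≡ 10 (mod 41); none is 1, so 6 has order 40 and is a primitive root.
The smallest primitive root mod 41 is g = 6.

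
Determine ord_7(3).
Powers of 3 mod 7: 3^1≡3, 3^2≡2, 3^3≡6, 3^4≡4, 3^5≡5, 3^6≡1. Order = 6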